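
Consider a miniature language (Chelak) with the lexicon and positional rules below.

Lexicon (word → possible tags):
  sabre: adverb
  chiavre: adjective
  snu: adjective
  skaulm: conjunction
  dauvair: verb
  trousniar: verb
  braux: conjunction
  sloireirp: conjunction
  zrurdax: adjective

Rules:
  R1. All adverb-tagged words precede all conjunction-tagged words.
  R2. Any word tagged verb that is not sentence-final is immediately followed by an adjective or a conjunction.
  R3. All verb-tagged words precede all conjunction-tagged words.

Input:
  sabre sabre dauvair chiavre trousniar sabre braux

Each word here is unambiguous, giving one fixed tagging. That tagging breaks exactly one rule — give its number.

2

Fixed tagging: adverb adverb verb adjective verb adverb conjunction.
Rule check: R1 ✓, R2 ✗, R3 ✓.
Only rule 2 fails.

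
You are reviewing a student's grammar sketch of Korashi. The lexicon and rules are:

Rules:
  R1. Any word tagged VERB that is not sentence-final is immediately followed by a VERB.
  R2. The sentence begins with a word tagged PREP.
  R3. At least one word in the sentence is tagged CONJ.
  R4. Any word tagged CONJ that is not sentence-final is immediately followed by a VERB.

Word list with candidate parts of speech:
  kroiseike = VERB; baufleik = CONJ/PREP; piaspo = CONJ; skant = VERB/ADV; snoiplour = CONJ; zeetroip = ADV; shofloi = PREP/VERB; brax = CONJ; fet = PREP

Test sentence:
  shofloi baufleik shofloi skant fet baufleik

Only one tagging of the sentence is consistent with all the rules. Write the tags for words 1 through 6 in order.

Candidates per position — 1:shofloi {PREP,VERB}; 2:baufleik {CONJ,PREP}; 3:shofloi {PREP,VERB}; 4:skant {VERB,ADV}; 5:fet {PREP}; 6:baufleik {CONJ,PREP}.
Word 1 cannot be VERB — rule 1 would then fail for every completion. It is PREP.
Word 3 cannot be VERB — rule 1 would then fail for every completion. It is PREP.
Word 4 cannot be VERB — rule 1 would then fail for every completion. It is ADV.
Word 2 cannot be CONJ — rule 4 would then fail for every completion. It is PREP.
Word 6 cannot be PREP — rule 3 would then fail for every completion. It is CONJ.
So the tagging must be: PREP PREP PREP ADV PREP CONJ.
Verifying each rule — rule 1 ✓; rule 2 ✓; rule 3 ✓; rule 4 ✓.

PREP PREP PREP ADV PREP CONJ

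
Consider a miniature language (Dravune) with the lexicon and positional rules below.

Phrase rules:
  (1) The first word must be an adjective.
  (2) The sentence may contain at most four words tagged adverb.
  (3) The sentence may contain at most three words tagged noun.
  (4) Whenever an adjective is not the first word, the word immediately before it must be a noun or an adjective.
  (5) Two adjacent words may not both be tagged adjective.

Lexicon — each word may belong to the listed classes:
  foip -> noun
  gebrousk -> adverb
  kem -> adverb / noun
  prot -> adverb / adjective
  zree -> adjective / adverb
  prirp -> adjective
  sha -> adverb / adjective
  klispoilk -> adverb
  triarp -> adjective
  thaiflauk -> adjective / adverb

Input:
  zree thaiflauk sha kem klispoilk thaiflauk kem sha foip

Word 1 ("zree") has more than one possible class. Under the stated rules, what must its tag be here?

Candidates per position — 1:zree {adjective,adverb}; 2:thaiflauk {adjective,adverb}; 3:sha {adverb,adjective}; 4:kem {adverb,noun}; 5:klispoilk {adverb}; 6:thaiflauk {adjective,adverb}; 7:kem {adverb,noun}; 8:sha {adverb,adjective}; 9:foip {noun}.
Position 1: tagging it adverb would leave rule 1 unsatisfiable, so it must be adjective.
Position 2: tagging it adjective would leave rule 5 unsatisfiable, so it must be adverb.
Position 3: tagging it adjective would leave rule 4 unsatisfiable, so it must be adverb.
Position 6: tagging it adjective would leave rule 4 unsatisfiable, so it must be adverb.
Position 7: tagging it adverb would leave rule 2 unsatisfiable, so it must be noun.
Position 8: tagging it adverb would leave rule 2 unsatisfiable, so it must be adjective.
Position 4: tagging it adverb would leave rule 2 unsatisfiable, so it must be noun.
That leaves exactly one tagging: adjective adverb adverb noun adverb adverb noun adjective noun.
Rule-by-rule: rule 1 satisfied; rule 2 satisfied; rule 3 satisfied; rule 4 satisfied; rule 5 satisfied.

adjective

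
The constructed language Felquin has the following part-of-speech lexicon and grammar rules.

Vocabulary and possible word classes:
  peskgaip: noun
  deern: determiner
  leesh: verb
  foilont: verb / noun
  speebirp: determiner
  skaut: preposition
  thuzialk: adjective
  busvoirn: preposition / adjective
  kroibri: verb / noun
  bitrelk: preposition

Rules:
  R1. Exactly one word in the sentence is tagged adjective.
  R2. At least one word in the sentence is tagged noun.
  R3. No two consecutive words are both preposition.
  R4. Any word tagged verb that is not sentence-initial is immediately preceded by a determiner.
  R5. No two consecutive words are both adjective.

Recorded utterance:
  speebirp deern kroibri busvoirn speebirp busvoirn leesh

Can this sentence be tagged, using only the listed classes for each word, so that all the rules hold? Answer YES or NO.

Candidates per position — 1:speebirp {determiner}; 2:deern {determiner}; 3:kroibri {verb,noun}; 4:busvoirn {preposition,adjective}; 5:speebirp {determiner}; 6:busvoirn {preposition,adjective}; 7:leesh {verb}.
Rule 4 cannot be satisfied by any choice of tags from the lexicon.
So there is no consistent tagging.

NO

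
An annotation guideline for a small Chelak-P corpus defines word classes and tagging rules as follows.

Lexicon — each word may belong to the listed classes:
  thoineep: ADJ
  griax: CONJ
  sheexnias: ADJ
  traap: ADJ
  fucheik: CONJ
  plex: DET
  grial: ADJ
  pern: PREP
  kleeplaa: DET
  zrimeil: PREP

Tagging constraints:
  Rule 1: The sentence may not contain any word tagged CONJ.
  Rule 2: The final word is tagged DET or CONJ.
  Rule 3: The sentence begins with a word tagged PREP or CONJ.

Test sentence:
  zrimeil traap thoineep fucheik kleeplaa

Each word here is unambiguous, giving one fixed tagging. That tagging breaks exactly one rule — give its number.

1

Fixed tagging: PREP ADJ ADJ CONJ DET.
Rule check: R1 fails, R2 ok, R3 ok.
Only rule 1 fails.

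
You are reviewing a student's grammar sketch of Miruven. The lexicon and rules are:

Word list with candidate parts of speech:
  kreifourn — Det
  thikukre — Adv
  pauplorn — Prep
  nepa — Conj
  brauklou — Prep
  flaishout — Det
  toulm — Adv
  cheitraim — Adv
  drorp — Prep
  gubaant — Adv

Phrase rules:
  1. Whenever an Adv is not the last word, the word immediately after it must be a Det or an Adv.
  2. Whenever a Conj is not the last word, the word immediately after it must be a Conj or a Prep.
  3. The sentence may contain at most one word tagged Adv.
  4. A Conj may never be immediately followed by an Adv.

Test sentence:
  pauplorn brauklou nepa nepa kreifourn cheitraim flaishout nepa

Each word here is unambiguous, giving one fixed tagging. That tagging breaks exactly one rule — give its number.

Fixed tagging: Prep Prep Conj Conj Det Adv Det Conj.
Rule check: R1 holds, R2 violated, R3 holds, R4 holds.
Only rule 2 fails.

2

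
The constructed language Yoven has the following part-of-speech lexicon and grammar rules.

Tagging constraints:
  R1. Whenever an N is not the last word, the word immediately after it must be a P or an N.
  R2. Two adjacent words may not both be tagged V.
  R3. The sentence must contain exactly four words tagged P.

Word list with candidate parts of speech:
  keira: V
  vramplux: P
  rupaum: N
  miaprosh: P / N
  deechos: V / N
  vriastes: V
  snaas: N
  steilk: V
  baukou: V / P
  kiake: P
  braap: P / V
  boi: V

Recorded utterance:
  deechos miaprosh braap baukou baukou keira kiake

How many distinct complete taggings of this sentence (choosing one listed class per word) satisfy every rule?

Candidates per position — 1:deechos {V,N}; 2:miaprosh {P,N}; 3:braap {P,V}; 4:baukou {V,P}; 5:baukou {V,P}; 6:keira {V}; 7:kiake {P}.
There are 32 candidate sequences in total.
Checking each against the rules leaves 6 sequences.
Count = 6.

6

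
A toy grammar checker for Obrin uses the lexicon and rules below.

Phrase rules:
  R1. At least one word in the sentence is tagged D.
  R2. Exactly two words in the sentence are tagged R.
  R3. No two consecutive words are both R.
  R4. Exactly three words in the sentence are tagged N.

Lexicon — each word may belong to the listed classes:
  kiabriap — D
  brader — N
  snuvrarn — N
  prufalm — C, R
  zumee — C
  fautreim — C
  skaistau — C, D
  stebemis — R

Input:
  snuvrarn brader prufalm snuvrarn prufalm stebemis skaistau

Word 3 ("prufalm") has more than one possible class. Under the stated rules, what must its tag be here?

R

Candidates per position — 1:snuvrarn {N}; 2:brader {N}; 3:prufalm {C,R}; 4:snuvrarn {N}; 5:prufalm {C,R}; 6:stebemis {R}; 7:skaistau {C,D}.
Position 5: tagging it R would leave rule 3 unsatisfiable, so it must be C.
Position 7: tagging it C would leave rule 1 unsatisfiable, so it must be D.
Position 3: tagging it C would leave rule 2 unsatisfiable, so it must be R.
That leaves exactly one tagging: N N R N C R D.
Rule-by-rule: rule 1 satisfied; rule 2 satisfied; rule 3 satisfied; rule 4 satisfied.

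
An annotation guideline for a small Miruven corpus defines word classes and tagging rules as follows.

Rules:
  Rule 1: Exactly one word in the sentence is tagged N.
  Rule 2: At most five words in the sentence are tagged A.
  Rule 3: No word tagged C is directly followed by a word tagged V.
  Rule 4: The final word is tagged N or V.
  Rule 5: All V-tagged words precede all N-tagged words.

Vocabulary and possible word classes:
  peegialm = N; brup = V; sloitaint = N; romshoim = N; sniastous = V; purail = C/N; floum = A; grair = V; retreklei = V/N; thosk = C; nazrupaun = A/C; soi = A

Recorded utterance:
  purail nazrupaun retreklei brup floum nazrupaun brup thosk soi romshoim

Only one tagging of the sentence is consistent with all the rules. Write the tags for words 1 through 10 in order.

Candidates per position — 1:purail {C,N}; 2:nazrupaun {A,C}; 3:retreklei {V,N}; 4:brup {V}; 5:floum {A}; 6:nazrupaun {A,C}; 7:brup {V}; 8:thosk {C}; 9:soi {A}; 10:romshoim {N}.
Position 1: N is ruled out by rule 1; that leaves C.
Position 3: N is ruled out by rule 1; that leaves V.
Position 6: C is ruled out by rule 3; that leaves A.
Position 2: C is ruled out by rule 3; that leaves A.
The unique satisfying tagging is: C A V V A A V C A N.
Verifying each rule — rule 1 satisfied; rule 2 satisfied; rule 3 satisfied; rule 4 satisfied; rule 5 satisfied.

C A V V A A V C A N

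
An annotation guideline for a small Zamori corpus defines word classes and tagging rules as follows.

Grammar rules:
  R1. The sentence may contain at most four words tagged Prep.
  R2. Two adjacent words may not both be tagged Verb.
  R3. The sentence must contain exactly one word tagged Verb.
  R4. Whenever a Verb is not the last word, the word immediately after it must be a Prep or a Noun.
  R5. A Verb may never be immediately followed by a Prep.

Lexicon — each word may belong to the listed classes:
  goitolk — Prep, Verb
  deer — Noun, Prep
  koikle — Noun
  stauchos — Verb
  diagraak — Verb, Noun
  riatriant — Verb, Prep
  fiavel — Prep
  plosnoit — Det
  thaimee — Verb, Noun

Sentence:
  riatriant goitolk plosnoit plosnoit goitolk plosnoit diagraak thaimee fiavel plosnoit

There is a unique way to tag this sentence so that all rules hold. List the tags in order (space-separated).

Prep Prep Det Det Prep Det Verb Noun Prep Det

Candidates per position — 1:riatriant {Verb,Prep}; 2:goitolk {Prep,Verb}; 3:plosnoit {Det}; 4:plosnoit {Det}; 5:goitolk {Prep,Verb}; 6:plosnoit {Det}; 7:diagraak {Verb,Noun}; 8:thaimee {Verb,Noun}; 9:fiavel {Prep}; 10:plosnoit {Det}.
At position 2, choosing Verb makes rule 4 impossible to satisfy; hence Prep.
At position 5, choosing Verb makes rule 4 impossible to satisfy; hence Prep.
At position 8, choosing Verb makes rule 5 impossible to satisfy; hence Noun.
At position 1, choosing Verb makes rule 5 impossible to satisfy; hence Prep.
At position 7, choosing Noun makes rule 3 impossible to satisfy; hence Verb.
So the tagging must be: Prep Prep Det Det Prep Det Verb Noun Prep Det.
Verifying each rule — rule 1 holds; rule 2 holds; rule 3 holds; rule 4 holds; rule 5 holds.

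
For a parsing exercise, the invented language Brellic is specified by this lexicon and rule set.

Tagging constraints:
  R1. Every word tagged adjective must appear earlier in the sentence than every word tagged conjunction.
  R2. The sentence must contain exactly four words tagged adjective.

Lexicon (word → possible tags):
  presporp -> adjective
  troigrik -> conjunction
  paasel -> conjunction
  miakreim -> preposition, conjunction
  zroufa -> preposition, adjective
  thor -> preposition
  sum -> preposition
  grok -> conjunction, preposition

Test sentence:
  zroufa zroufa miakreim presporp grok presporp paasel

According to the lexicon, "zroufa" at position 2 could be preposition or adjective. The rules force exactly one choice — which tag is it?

Candidates per position — 1:zroufa {preposition,adjective}; 2:zroufa {preposition,adjective}; 3:miakreim {preposition,conjunction}; 4:presporp {adjective}; 5:grok {conjunction,preposition}; 6:presporp {adjective}; 7:paasel {conjunction}.
At position 1, choosing preposition makes rule 2 impossible to satisfy; hence adjective.
At position 2, choosing preposition makes rule 2 impossible to satisfy; hence adjective.
At position 3, choosing conjunction makes rule 1 impossible to satisfy; hence preposition.
At position 5, choosing conjunction makes rule 1 impossible to satisfy; hence preposition.
So the tagging must be: adjective adjective preposition adjective preposition adjective conjunction.
Check: rule 1 ✓; rule 2 ✓.

adjective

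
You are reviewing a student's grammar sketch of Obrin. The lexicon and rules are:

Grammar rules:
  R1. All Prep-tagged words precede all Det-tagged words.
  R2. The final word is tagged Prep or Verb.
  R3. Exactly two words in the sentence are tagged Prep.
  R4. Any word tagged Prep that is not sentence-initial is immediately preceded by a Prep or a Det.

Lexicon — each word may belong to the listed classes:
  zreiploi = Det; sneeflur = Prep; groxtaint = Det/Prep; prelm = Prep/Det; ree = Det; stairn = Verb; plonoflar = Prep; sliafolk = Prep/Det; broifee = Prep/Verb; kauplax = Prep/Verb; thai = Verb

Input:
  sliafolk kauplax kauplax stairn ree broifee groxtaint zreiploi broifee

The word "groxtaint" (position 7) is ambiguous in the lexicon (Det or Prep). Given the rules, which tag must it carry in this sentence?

Candidates per position — 1:sliafolk {Prep,Det}; 2:kauplax {Prep,Verb}; 3:kauplax {Prep,Verb}; 4:stairn {Verb}; 5:ree {Det}; 6:broifee {Prep,Verb}; 7:groxtaint {Det,Prep}; 8:zreiploi {Det}; 9:broifee {Prep,Verb}.
Position 6: tagging it Prep would leave rule 1 unsatisfiable, so it must be Verb.
Position 7: tagging it Prep would leave rule 1 unsatisfiable, so it must be Det.
Position 9: tagging it Prep would leave rule 1 unsatisfiable, so it must be Verb.
The remaining ambiguous positions (1, 2, 3) are resolved jointly — only one combination satisfies every rule.
The unique satisfying tagging is: Prep Prep Verb Verb Det Verb Det Det Verb.
Check: rule 1 holds; rule 2 holds; rule 3 holds; rule 4 holds.

Det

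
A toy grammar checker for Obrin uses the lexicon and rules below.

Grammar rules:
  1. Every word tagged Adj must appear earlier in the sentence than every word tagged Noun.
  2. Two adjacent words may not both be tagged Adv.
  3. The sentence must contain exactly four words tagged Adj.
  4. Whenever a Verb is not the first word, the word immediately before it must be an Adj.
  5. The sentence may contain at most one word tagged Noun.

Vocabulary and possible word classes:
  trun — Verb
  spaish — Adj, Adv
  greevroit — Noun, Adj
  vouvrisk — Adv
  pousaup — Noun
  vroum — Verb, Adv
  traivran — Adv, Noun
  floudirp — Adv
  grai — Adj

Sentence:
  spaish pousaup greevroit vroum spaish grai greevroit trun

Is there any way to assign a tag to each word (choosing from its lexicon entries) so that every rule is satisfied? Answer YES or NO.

NO

Candidates per position — 1:spaish {Adj,Adv}; 2:pousaup {Noun}; 3:greevroit {Noun,Adj}; 4:vroum {Verb,Adv}; 5:spaish {Adj,Adv}; 6:grai {Adj}; 7:greevroit {Noun,Adj}; 8:trun {Verb}.
Rule 1 cannot be satisfied by any choice of tags from the lexicon.
So there is no consistent tagging.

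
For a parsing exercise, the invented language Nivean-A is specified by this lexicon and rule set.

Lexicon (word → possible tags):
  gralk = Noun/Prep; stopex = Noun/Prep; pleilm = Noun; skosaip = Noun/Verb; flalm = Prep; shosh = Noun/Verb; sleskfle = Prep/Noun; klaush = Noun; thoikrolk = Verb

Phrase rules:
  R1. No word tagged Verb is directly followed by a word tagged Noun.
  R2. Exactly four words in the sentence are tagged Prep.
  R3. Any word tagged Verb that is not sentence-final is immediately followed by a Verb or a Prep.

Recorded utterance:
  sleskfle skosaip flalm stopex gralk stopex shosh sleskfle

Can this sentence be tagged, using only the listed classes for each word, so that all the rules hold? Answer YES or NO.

Candidates per position — 1:sleskfle {Prep,Noun}; 2:skosaip {Noun,Verb}; 3:flalm {Prep}; 4:stopex {Noun,Prep}; 5:gralk {Noun,Prep}; 6:stopex {Noun,Prep}; 7:shosh {Noun,Verb}; 8:sleskfle {Prep,Noun}.
One satisfying assignment: Prep Noun Prep Noun Prep Noun Verb Prep.
Check: rule 1 ok; rule 2 ok; rule 3 ok.

YES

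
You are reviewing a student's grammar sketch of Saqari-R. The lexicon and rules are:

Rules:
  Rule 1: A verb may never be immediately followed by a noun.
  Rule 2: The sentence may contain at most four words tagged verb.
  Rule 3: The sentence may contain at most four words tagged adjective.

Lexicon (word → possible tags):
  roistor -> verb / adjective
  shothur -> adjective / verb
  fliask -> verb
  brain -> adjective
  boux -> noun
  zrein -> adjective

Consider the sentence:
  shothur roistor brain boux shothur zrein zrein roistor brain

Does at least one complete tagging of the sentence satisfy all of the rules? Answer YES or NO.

YES

Candidates per position — 1:shothur {adjective,verb}; 2:roistor {verb,adjective}; 3:brain {adjective}; 4:boux {noun}; 5:shothur {adjective,verb}; 6:zrein {adjective}; 7:zrein {adjective}; 8:roistor {verb,adjective}; 9:brain {adjective}.
One satisfying assignment: verb verb adjective noun verb adjective adjective verb adjective.
Rule-by-rule: rule 1 ok; rule 2 ok; rule 3 ok.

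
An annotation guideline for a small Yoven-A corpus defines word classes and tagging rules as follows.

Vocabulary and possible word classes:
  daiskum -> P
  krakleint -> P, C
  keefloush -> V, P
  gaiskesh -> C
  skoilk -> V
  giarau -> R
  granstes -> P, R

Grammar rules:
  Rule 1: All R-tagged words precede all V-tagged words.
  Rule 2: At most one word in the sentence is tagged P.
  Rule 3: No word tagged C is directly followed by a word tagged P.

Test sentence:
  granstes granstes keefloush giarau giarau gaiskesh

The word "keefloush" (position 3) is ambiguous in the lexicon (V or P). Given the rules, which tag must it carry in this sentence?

P

Candidates per position — 1:granstes {P,R}; 2:granstes {P,R}; 3:keefloush {V,P}; 4:giarau {R}; 5:giarau {R}; 6:gaiskesh {C}.
Position 3: V is ruled out by rule 1; that leaves P.
Position 1: P is ruled out by rule 2; that leaves R.
Position 2: P is ruled out by rule 2; that leaves R.
That leaves exactly one tagging: R R P R R C.
Rule-by-rule: rule 1 satisfied; rule 2 satisfied; rule 3 satisfied.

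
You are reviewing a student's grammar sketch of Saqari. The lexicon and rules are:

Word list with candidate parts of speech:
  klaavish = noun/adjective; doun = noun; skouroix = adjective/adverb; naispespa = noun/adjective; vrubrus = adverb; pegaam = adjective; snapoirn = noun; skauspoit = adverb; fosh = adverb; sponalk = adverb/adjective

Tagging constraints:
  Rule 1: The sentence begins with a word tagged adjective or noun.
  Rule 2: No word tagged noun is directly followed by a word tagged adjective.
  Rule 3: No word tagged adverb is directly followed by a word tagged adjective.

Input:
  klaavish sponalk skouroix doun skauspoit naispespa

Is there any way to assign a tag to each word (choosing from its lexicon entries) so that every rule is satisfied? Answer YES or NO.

Candidates per position — 1:klaavish {noun,adjective}; 2:sponalk {adverb,adjective}; 3:skouroix {adjective,adverb}; 4:doun {noun}; 5:skauspoit {adverb}; 6:naispespa {noun,adjective}.
One satisfying assignment: adjective adjective adjective noun adverb noun.
Checking: rule 1 holds; rule 2 holds; rule 3 holds.

YES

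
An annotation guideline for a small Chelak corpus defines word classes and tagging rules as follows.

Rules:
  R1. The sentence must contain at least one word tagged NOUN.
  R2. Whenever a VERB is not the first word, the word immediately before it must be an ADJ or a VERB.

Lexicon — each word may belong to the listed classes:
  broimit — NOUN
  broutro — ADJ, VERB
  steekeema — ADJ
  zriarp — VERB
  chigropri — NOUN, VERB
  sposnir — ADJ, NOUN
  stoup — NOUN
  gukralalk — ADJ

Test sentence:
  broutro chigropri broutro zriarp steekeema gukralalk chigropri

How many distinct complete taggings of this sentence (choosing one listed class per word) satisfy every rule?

Candidates per position — 1:broutro {ADJ,VERB}; 2:chigropri {NOUN,VERB}; 3:broutro {ADJ,VERB}; 4:zriarp {VERB}; 5:steekeema {ADJ}; 6:gukralalk {ADJ}; 7:chigropri {NOUN,VERB}.
There are 16 candidate sequences in total.
Checking each against the rules leaves 8 sequences.
Count = 8.

8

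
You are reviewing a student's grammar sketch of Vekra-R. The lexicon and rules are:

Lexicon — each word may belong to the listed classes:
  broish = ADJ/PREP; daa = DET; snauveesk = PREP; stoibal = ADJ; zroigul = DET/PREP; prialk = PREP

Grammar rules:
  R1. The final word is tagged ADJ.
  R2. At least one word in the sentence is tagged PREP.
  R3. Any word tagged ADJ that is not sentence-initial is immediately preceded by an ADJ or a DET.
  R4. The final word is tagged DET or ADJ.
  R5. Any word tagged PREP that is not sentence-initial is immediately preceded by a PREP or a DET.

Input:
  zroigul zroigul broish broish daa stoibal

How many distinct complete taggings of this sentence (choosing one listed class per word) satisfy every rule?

5

Candidates per position — 1:zroigul {DET,PREP}; 2:zroigul {DET,PREP}; 3:broish {ADJ,PREP}; 4:broish {ADJ,PREP}; 5:daa {DET}; 6:stoibal {ADJ}.
There are 16 candidate sequences in total.
The sequences that satisfy every rule: DET DET PREP PREP DET ADJ; DET PREP PREP PREP DET ADJ; PREP DET ADJ ADJ DET ADJ; PREP DET PREP PREP DET ADJ; PREP PREP PREP PREP DET ADJ.
Count = 5.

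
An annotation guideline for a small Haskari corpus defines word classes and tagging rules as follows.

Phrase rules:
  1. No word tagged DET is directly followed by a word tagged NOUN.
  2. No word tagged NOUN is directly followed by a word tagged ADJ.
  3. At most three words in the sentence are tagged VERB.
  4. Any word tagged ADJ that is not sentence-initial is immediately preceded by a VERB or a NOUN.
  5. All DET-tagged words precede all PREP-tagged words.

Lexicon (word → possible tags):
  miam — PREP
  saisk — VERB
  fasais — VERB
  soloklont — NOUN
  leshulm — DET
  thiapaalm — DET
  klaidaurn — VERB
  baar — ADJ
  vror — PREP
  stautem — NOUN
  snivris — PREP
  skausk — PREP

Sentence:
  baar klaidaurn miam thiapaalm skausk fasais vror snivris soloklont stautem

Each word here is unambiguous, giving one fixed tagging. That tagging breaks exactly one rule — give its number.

5

Fixed tagging: ADJ VERB PREP DET PREP VERB PREP PREP NOUN NOUN.
Applying the rules: R1 holds, R2 holds, R3 holds, R4 holds, R5 violated.
Only rule 5 fails.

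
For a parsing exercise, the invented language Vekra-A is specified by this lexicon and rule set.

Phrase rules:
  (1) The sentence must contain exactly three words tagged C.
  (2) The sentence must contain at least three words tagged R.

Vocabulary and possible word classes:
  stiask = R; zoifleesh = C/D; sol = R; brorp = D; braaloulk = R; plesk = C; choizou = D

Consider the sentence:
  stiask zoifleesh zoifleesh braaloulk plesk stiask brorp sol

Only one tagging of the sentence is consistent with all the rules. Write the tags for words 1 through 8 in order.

R C C R C R D R

Candidates per position — 1:stiask {R}; 2:zoifleesh {C,D}; 3:zoifleesh {C,D}; 4:braaloulk {R}; 5:plesk {C}; 6:stiask {R}; 7:brorp {D}; 8:sol {R}.
Position 2: D is ruled out by rule 1; that leaves C.
Position 3: D is ruled out by rule 1; that leaves C.
That leaves exactly one tagging: R C C R C R D R.
Check: rule 1 ✓; rule 2 ✓.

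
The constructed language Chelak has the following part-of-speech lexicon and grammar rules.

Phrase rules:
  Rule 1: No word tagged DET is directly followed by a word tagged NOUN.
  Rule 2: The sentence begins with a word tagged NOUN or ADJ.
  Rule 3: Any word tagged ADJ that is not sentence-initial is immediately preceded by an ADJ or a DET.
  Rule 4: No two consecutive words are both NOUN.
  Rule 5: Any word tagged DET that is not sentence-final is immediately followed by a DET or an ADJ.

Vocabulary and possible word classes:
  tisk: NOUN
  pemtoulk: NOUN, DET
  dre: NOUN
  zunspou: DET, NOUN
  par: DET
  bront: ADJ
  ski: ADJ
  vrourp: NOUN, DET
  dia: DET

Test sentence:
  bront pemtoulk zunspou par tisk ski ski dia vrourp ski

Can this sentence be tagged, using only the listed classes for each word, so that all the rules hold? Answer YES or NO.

Candidates per position — 1:bront {ADJ}; 2:pemtoulk {NOUN,DET}; 3:zunspou {DET,NOUN}; 4:par {DET}; 5:tisk {NOUN}; 6:ski {ADJ}; 7:ski {ADJ}; 8:dia {DET}; 9:vrourp {NOUN,DET}; 10:ski {ADJ}.
Rule 1 cannot be satisfied by any choice of tags from the lexicon.
So there is no consistent tagging.

NO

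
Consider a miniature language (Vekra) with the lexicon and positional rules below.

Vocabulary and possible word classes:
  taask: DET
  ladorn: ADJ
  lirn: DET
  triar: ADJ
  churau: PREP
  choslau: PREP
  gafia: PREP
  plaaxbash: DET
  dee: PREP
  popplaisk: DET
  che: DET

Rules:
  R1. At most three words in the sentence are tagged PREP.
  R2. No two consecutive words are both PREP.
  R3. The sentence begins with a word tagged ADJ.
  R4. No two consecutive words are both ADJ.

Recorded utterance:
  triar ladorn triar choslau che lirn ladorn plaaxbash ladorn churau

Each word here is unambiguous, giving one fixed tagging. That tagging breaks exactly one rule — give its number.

Fixed tagging: ADJ ADJ ADJ PREP DET DET ADJ DET ADJ PREP.
Rule check: R1 pass, R2 pass, R3 pass, R4 fail.
Only rule 4 fails.

4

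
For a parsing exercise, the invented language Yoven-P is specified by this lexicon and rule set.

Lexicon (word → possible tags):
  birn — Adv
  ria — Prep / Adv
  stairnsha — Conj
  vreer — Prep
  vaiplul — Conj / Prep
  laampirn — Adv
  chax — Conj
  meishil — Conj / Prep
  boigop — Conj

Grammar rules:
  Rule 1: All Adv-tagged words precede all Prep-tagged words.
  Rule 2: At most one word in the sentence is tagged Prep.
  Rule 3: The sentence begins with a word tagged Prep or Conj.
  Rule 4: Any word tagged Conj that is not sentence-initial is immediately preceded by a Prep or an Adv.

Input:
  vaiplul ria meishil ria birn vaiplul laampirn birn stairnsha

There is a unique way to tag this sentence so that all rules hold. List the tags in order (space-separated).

Candidates per position — 1:vaiplul {Conj,Prep}; 2:ria {Prep,Adv}; 3:meishil {Conj,Prep}; 4:ria {Prep,Adv}; 5:birn {Adv}; 6:vaiplul {Conj,Prep}; 7:laampirn {Adv}; 8:birn {Adv}; 9:stairnsha {Conj}.
Word 1 cannot be Prep — rule 1 would then fail for every completion. It is Conj.
Word 2 cannot be Prep — rule 1 would then fail for every completion. It is Adv.
Word 3 cannot be Prep — rule 1 would then fail for every completion. It is Conj.
Word 4 cannot be Prep — rule 1 would then fail for every completion. It is Adv.
Word 6 cannot be Prep — rule 1 would then fail for every completion. It is Conj.
The unique satisfying tagging is: Conj Adv Conj Adv Adv Conj Adv Adv Conj.
Rule-by-rule: rule 1 ✓; rule 2 ✓; rule 3 ✓; rule 4 ✓.

Conj Adv Conj Adv Adv Conj Adv Adv Conj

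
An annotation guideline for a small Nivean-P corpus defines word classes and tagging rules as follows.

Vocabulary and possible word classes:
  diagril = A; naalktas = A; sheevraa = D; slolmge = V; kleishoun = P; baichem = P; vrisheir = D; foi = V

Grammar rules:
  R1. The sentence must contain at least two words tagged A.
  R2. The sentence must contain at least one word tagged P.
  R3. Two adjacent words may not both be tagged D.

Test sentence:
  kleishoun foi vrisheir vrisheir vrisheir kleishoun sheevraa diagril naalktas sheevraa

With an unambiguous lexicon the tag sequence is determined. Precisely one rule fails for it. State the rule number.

Fixed tagging: P V D D D P D A A D.
Checking each rule: R1 ✓, R2 ✓, R3 ✗.
Only rule 3 fails.

3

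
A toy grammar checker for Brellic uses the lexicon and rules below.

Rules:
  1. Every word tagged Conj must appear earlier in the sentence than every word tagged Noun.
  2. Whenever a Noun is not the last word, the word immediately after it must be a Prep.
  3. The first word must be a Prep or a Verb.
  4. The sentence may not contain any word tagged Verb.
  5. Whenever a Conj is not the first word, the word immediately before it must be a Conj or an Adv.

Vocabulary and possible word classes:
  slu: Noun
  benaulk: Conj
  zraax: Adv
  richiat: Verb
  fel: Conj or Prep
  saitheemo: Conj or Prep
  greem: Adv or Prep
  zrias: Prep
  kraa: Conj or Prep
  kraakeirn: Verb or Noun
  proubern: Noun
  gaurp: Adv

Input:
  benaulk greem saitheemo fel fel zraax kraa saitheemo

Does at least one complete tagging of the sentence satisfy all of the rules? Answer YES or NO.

NO

Candidates per position — 1:benaulk {Conj}; 2:greem {Adv,Prep}; 3:saitheemo {Conj,Prep}; 4:fel {Conj,Prep}; 5:fel {Conj,Prep}; 6:zraax {Adv}; 7:kraa {Conj,Prep}; 8:saitheemo {Conj,Prep}.
Rule 3 cannot be satisfied by any choice of tags from the lexicon.
So there is no consistent tagging.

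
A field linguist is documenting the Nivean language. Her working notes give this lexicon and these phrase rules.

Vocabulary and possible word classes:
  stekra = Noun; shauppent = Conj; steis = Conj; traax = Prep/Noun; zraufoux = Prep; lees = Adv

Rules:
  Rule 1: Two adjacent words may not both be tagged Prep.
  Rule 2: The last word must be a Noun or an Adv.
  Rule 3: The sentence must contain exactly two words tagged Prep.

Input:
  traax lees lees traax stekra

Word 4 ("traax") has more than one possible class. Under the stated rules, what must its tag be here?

Candidates per position — 1:traax {Prep,Noun}; 2:lees {Adv}; 3:lees {Adv}; 4:traax {Prep,Noun}; 5:stekra {Noun}.
Word 1 cannot be Noun — rule 3 would then fail for every completion. It is Prep.
Word 4 cannot be Noun — rule 3 would then fail for every completion. It is Prep.
So the tagging must be: Prep Adv Adv Prep Noun.
Check: rule 1 holds; rule 2 holds; rule 3 holds.

Prep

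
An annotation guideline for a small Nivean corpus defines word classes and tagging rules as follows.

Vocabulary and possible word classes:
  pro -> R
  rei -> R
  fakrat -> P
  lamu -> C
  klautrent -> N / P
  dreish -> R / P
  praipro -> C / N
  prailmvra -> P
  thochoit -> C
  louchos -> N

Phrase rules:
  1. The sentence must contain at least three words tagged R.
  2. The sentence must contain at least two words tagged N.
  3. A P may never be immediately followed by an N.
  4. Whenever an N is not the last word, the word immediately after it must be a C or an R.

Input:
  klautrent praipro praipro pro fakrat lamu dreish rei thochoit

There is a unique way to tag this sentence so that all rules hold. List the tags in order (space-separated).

Candidates per position — 1:klautrent {N,P}; 2:praipro {C,N}; 3:praipro {C,N}; 4:pro {R}; 5:fakrat {P}; 6:lamu {C}; 7:dreish {R,P}; 8:rei {R}; 9:thochoit {C}.
Word 7 cannot be P — rule 1 would then fail for every completion. It is R.
The remaining ambiguous positions (1, 2, 3) are resolved jointly — only one combination satisfies every rule.
The only consistent sequence is: N C N R P C R R C.
Check: rule 1 satisfied; rule 2 satisfied; rule 3 satisfied; rule 4 satisfied.

N C N R P C R R C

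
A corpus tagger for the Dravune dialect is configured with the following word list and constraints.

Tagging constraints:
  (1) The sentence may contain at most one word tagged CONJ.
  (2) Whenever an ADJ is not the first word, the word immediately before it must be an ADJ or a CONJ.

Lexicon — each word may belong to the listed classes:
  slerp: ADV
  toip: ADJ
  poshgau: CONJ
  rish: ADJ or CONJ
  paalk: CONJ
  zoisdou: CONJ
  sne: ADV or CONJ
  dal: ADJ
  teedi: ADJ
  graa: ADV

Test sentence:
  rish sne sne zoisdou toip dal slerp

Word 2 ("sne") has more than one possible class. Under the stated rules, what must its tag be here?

Candidates per position — 1:rish {ADJ,CONJ}; 2:sne {ADV,CONJ}; 3:sne {ADV,CONJ}; 4:zoisdou {CONJ}; 5:toip {ADJ}; 6:dal {ADJ}; 7:slerp {ADV}.
Position 1: tagging it CONJ would leave rule 1 unsatisfiable, so it must be ADJ.
Position 2: tagging it CONJ would leave rule 1 unsatisfiable, so it must be ADV.
Position 3: tagging it CONJ would leave rule 1 unsatisfiable, so it must be ADV.
So the tagging must be: ADJ ADV ADV CONJ ADJ ADJ ADV.
Verifying each rule — rule 1 satisfied; rule 2 satisfied.

ADV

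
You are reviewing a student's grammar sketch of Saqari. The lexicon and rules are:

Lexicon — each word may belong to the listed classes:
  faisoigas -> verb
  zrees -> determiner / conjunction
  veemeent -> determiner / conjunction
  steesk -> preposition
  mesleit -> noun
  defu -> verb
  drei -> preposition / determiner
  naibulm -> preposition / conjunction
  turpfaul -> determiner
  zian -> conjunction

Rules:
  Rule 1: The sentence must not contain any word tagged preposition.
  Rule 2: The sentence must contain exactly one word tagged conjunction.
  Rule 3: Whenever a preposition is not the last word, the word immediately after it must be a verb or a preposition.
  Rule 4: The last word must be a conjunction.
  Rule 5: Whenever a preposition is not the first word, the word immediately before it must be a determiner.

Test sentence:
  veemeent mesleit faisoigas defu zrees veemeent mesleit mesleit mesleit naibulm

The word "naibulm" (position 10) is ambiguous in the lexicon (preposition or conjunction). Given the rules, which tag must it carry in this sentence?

Candidates per position — 1:veemeent {determiner,conjunction}; 2:mesleit {noun}; 3:faisoigas {verb}; 4:defu {verb}; 5:zrees {determiner,conjunction}; 6:veemeent {determiner,conjunction}; 7:mesleit {noun}; 8:mesleit {noun}; 9:mesleit {noun}; 10:naibulm {preposition,conjunction}.
At position 10, choosing preposition makes rule 1 impossible to satisfy; hence conjunction.
At position 1, choosing conjunction makes rule 2 impossible to satisfy; hence determiner.
At position 5, choosing conjunction makes rule 2 impossible to satisfy; hence determiner.
At position 6, choosing conjunction makes rule 2 impossible to satisfy; hence determiner.
The only consistent sequence is: determiner noun verb verb determiner determiner noun noun noun conjunction.
Check: rule 1 holds; rule 2 holds; rule 3 holds; rule 4 holds; rule 5 holds.

conjunction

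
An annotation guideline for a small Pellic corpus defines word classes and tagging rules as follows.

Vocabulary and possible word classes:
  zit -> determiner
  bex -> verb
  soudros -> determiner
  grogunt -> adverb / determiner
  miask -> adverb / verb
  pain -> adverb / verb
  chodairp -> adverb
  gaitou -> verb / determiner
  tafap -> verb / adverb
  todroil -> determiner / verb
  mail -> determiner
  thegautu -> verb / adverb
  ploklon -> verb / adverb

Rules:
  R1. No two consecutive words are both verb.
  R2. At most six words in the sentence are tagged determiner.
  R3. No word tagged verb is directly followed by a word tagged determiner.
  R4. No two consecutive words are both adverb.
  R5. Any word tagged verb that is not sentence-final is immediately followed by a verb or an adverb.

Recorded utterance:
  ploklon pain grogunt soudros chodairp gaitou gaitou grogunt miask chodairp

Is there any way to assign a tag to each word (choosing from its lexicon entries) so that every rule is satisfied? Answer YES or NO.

YES

Candidates per position — 1:ploklon {verb,adverb}; 2:pain {adverb,verb}; 3:grogunt {adverb,determiner}; 4:soudros {determiner}; 5:chodairp {adverb}; 6:gaitou {verb,determiner}; 7:gaitou {verb,determiner}; 8:grogunt {adverb,determiner}; 9:miask {adverb,verb}; 10:chodairp {adverb}.
One satisfying assignment: adverb verb adverb determiner adverb determiner verb adverb verb adverb.
Rule-by-rule: rule 1 ok; rule 2 ok; rule 3 ok; rule 4 ok; rule 5 ok.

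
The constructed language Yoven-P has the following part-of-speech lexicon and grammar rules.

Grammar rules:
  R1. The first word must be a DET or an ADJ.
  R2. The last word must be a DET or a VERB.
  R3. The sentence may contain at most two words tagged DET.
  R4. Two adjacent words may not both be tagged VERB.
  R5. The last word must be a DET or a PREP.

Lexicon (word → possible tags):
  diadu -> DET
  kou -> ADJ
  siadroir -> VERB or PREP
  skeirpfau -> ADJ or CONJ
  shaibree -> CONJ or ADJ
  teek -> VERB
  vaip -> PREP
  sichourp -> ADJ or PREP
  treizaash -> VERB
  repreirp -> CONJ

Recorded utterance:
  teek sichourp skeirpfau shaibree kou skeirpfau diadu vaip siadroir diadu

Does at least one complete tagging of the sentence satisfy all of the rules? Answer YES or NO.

Candidates per position — 1:teek {VERB}; 2:sichourp {ADJ,PREP}; 3:skeirpfau {ADJ,CONJ}; 4:shaibree {CONJ,ADJ}; 5:kou {ADJ}; 6:skeirpfau {ADJ,CONJ}; 7:diadu {DET}; 8:vaip {PREP}; 9:siadroir {VERB,PREP}; 10:diadu {DET}.
Rule 1 cannot be satisfied by any choice of tags from the lexicon.
So there is no consistent tagging.

NO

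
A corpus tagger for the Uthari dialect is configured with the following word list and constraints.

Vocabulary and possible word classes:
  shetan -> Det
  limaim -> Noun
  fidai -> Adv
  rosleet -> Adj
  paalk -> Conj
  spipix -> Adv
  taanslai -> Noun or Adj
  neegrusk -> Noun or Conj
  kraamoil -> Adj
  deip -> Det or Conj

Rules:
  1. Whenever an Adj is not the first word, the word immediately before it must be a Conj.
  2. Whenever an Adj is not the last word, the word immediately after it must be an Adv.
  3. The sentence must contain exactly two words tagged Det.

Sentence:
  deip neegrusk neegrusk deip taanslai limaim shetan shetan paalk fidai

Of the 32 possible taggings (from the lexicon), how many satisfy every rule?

Candidates per position — 1:deip {Det,Conj}; 2:neegrusk {Noun,Conj}; 3:neegrusk {Noun,Conj}; 4:deip {Det,Conj}; 5:taanslai {Noun,Adj}; 6:limaim {Noun}; 7:shetan {Det}; 8:shetan {Det}; 9:paalk {Conj}; 10:fidai {Adv}.
There are 32 candidate sequences in total.
The sequences that satisfy every rule: Conj Noun Noun Conj Noun Noun Det Det Conj Adv; Conj Noun Conj Conj Noun Noun Det Det Conj Adv; Conj Conj Noun Conj Noun Noun Det Det Conj Adv; Conj Conj Conj Conj Noun Noun Det Det Conj Adv.
Count = 4.

4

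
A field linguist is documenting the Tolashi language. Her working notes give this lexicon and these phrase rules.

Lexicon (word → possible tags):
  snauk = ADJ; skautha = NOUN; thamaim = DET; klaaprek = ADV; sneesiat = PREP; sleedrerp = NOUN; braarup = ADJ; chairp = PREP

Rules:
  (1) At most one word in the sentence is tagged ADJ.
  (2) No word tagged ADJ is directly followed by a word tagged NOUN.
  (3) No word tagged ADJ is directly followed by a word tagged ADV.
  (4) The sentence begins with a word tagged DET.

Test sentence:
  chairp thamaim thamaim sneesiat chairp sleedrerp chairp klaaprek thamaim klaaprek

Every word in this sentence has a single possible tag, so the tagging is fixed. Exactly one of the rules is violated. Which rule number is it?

Fixed tagging: PREP DET DET PREP PREP NOUN PREP ADV DET ADV.
Rule check: R1 pass, R2 pass, R3 pass, R4 fail.
Only rule 4 fails.

4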